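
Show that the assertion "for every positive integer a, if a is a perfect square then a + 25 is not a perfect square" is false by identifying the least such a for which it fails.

A counterexample is any positive integer a such that a is a perfect square but a + 25 is a perfect square; we check each in order.
For a = 1, 4, 9, 16, …, 81, 100, 121 the conclusion holds.
a = 144: 144 = 12² and 144 + 25 = 169 = 13².

a = 144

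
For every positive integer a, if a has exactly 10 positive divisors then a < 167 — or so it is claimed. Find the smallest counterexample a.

a = 176

A counterexample is any positive integer a such that a has exactly 10 positive divisors but the claim fails; we check each in order.
The first 4 eligible values, up to a = 162, all satisfy the conclusion.
a = 176: τ(176) = 10; 176 ≥ 167.
Hence a = 176 is a counterexample.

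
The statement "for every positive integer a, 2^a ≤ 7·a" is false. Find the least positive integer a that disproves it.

a = 6

A counterexample is any positive integer a such that 2^a > 7·a; we check each in order.
The first 5 eligible values, up to a = 5, all satisfy the conclusion.
a = 6: 2^a = 64 and 7·a = 42, so 64 > 42.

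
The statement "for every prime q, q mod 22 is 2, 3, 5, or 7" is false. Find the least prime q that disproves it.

A counterexample is any prime q such that the claim fails; we check each in order.
The first 4 eligible values, up to q = 7, all satisfy the conclusion.
q = 11: 11 mod 22 = 11 — not in {2, 3, 5, 7}.
So q = 11 is the smallest counterexample.

q = 11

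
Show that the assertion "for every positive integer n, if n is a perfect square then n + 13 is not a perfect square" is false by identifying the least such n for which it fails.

n = 36

A counterexample is any positive integer n such that n is a perfect square but n + 13 is a perfect square; we check each in order.
n = 1: 1 + 13 = 14, not a perfect square.
n = 4: 4 + 13 = 17, not a perfect square.
n = 9: 9 + 13 = 22, not a perfect square.
n = 16: 16 + 13 = 29, not a perfect square.
n = 25: 25 + 13 = 38, not a perfect square.
n = 36: 36 = 6² and 36 + 13 = 49 = 7².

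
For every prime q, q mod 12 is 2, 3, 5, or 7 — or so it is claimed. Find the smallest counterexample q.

q = 11

A counterexample is any prime q such that the claim fails; we check each in order.
For q = 2, 3, 5, 7 the conclusion holds.
q = 11: 11 mod 12 = 11 — not in {2, 3, 5, 7}.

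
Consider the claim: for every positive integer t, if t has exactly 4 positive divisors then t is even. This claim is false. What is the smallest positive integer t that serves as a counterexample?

Check each positive integer t in order until t has exactly 4 positive divisors but t is odd.
t = 6: divisors of 6: 1, 2, 3, 6; 6 is even.
t = 8: divisors of 8: 1, 2, 4, 8; 8 is even.
t = 10: divisors of 10: 1, 2, 5, 10; 10 is even.
t = 14: divisors of 14: 1, 2, 7, 14; 14 is even.
t = 15: divisors of 15: 1, 3, 5, 15; 15 is odd.
Thus t = 15 disproves the claim, and no smaller t works.

t = 15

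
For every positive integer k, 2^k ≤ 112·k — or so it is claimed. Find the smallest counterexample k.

A counterexample is any positive integer k such that 2^k > 112·k; we check each in order.
The first 10 eligible values, up to k = 10, all satisfy the conclusion.
k = 11: 2^k = 2048 and 112·k = 1232, so 2048 > 1232.
Thus k = 11 disproves the claim, and no smaller k works.

k = 11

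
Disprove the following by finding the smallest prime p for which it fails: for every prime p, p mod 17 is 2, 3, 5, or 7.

The first 4 eligible values, up to p = 7, all satisfy the conclusion.
p = 11: 11 mod 17 = 11 — not in {2, 3, 5, 7}.

p = 11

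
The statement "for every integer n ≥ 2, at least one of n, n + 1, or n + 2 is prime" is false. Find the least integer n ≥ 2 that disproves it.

n = 2: 2 is prime.
n = 3: 3 is prime.
n = 4: 5 is prime.
n = 5: 5 is prime.
n = 6: 7 is prime.
n = 7: 7 is prime.
n = 8: 8 = 2 × 4; 9 = 3 × 3; 10 = 2 × 5 — all composite.
Hence n = 8 is a counterexample.

n = 8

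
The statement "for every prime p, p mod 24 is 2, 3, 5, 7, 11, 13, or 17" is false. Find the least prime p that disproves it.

p = 19

We need the least prime p for which the claim fails.
For p = 2, 3, 5, 7, 11, 13, 17 the conclusion holds.
p = 19: 19 mod 24 = 19 — not in {2, 3, 5, 7, 11, 13, 17}.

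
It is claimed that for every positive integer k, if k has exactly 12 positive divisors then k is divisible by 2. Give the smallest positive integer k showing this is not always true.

k = 315

We need the least positive integer k for which k has exactly 12 positive divisors but k is not divisible by 2.
The first 24 eligible values, up to k = 308, all satisfy the conclusion.
k = 315: τ(315) = 12; 315 mod 2 = 1.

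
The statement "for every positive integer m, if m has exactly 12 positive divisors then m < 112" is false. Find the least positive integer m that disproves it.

m = 126

We need the least positive integer m for which m has exactly 12 positive divisors but the claim fails.
The first 6 eligible values, up to m = 108, all satisfy the conclusion.
m = 126: τ(126) = 12; 126 ≥ 112.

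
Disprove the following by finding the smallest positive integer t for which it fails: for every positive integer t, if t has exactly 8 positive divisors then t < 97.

t = 102

Check each positive integer t in order until t has exactly 8 positive divisors but the claim fails.
For t = 24, 30, 40, 42, 54, 56, 66, 70, 78, 88 the conclusion holds.
t = 102: τ(102) = 8; 102 ≥ 97.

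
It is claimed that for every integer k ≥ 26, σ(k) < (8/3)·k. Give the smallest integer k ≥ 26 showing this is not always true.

k = 60

The first 34 eligible values, up to k = 59, all satisfy the conclusion.
k = 60: σ(60) = 168; 168 ≥ 160.
Thus k = 60 disproves the claim, and no smaller k works.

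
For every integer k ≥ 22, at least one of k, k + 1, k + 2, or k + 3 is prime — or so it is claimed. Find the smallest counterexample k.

k = 24

For k = 22, 23 the conclusion holds.
k = 24: 24 = 2 × 12; 25 = 5 × 5; 26 = 2 × 13; 27 = 3 × 9 — all composite.
Thus k = 24 disproves the claim, and no smaller k works.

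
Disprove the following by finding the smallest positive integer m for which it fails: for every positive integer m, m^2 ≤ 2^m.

m = 1: m^2 = 1 and 2^m = 2, so 1 ≤ 2.
m = 2: m^2 = 4 and 2^m = 4, so 4 ≤ 4.
m = 3: m^2 = 9 and 2^m = 8, so 9 > 8.

m = 3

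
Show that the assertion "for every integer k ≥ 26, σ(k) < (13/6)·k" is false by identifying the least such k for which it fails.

k = 30

We need the least integer k ≥ 26 for which the claim fails.
The first 4 eligible values, up to k = 29, all satisfy the conclusion.
k = 30: σ(30) = 72; 72 ≥ 65.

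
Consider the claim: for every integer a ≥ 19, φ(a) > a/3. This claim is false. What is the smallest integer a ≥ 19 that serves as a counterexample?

Check each integer a ≥ 19 in order until the claim fails.
a = 19: φ(19) = 18 and 19/3 = 19/3, so φ(19) > 19/3.
a = 20: φ(20) = 8 and 20/3 = 20/3, so φ(20) > 20/3.
a = 21: φ(21) = 12 and 21/3 = 7, so φ(21) > 21/3.
a = 22: φ(22) = 10 and 22/3 = 22/3, so φ(22) > 22/3.
a = 23: φ(23) = 22 and 23/3 = 23/3, so φ(23) > 23/3.
a = 24: φ(24) = 8 and 24/3 = 8, so φ(24) ≤ 24/3.

a = 24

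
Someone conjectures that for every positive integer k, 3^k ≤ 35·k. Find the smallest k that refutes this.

Check each positive integer k in order until 3^k > 35·k.
The first 4 eligible values, up to k = 4, all satisfy the conclusion.
k = 5: 3^k = 243 and 35·k = 175, so 243 > 175.
So k = 5 is the smallest counterexample.

k = 5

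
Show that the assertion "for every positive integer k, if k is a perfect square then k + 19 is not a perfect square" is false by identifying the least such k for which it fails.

k = 81

k = 1: 1 + 19 = 20, not a perfect square.
k = 4: 4 + 19 = 23, not a perfect square.
k = 9: 9 + 19 = 28, not a perfect square.
k = 16: 16 + 19 = 35, not a perfect square.
k = 25: 25 + 19 = 44, not a perfect square.
k = 36: 36 + 19 = 55, not a perfect square.
k = 49: 49 + 19 = 68, not a perfect square.
k = 64: 64 + 19 = 83, not a perfect square.
k = 81: 81 = 9² and 81 + 19 = 100 = 10².
Hence k = 81 is a counterexample.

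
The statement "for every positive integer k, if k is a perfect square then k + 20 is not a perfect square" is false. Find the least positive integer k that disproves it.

k = 16

We need the least positive integer k for which k is a perfect square but k + 20 is a perfect square.
k = 1: 1 + 20 = 21, not a perfect square.
k = 4: 4 + 20 = 24, not a perfect square.
k = 9: 9 + 20 = 29, not a perfect square.
k = 16: 16 = 4² and 16 + 20 = 36 = 6².
So k = 16 is the smallest counterexample.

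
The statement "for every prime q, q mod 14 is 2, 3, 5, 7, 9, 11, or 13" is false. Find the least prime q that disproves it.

Check each prime q in order until the claim fails.
For q = 2, 3, 5, 7, 11, 13, 17, 19, 23 the conclusion holds.
q = 29: 29 mod 14 = 1 — not in {2, 3, 5, 7, 9, 11, 13}.
Thus q = 29 disproves the claim, and no smaller q works.

q = 29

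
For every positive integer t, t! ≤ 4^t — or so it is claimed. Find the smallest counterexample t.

t = 9

Check each positive integer t in order until t! > 4^t.
The first 8 eligible values, up to t = 8, all satisfy the conclusion.
t = 9: t! = 362880 and 4^t = 262144, so 362880 > 262144.
Hence t = 9 is a counterexample.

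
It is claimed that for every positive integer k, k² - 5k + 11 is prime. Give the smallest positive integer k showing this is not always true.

k = 7

We need the least positive integer k for which k² - 5k + 11 is not prime.
The first 6 eligible values, up to k = 6, all satisfy the conclusion.
k = 7: k² - 5k + 11 = 25 = 5 × 5, composite.
So k = 7 is the smallest counterexample.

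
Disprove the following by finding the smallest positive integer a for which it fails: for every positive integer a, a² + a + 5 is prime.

A counterexample is any positive integer a such that a² + a + 5 is not prime; we check each in order.
For a = 1, 2, 3 the conclusion holds.
a = 4: a² + a + 5 = 25 = 5 × 5, composite.
So a = 4 is the smallest counterexample.

a = 4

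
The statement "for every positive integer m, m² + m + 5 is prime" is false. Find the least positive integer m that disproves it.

Check each positive integer m in order until m² + m + 5 is not prime.
For m = 1, 2, 3 the conclusion holds.
m = 4: m² + m + 5 = 25 = 5 × 5, composite.
Thus m = 4 disproves the claim, and no smaller m works.

m = 4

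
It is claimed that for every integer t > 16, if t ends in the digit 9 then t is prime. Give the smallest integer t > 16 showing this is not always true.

A counterexample is any integer t > 16 such that t ends in the digit 9 but t is not prime; we check each in order.
For t = 19, 29 the conclusion holds.
t = 39: 39 ends in 9; 39 = 3 × 13, composite.

t = 39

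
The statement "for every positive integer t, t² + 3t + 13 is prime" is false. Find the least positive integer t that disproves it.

t = 9

For t = 1, 2, 3, 4, 5, 6, 7, 8 the conclusion holds.
t = 9: t² + 3t + 13 = 121 = 11 × 11, composite.
Thus t = 9 disproves the claim, and no smaller t works.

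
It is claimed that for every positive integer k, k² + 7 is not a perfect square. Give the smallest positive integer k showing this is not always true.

k = 3

A counterexample is any positive integer k such that k² + 7 is a perfect square; we check each in order.
k = 1: 1² + 7 = 8, not a perfect square.
k = 2: 2² + 7 = 11, not a perfect square.
k = 3: 3² + 7 = 16 = 4², a perfect square.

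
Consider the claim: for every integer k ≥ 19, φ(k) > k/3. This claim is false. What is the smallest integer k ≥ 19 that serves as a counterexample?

k = 19: φ(19) = 18 and 19/3 = 19/3, so φ(19) > 19/3.
k = 20: φ(20) = 8 and 20/3 = 20/3, so φ(20) > 20/3.
k = 21: φ(21) = 12 and 21/3 = 7, so φ(21) > 21/3.
k = 22: φ(22) = 10 and 22/3 = 22/3, so φ(22) > 22/3.
k = 23: φ(23) = 22 and 23/3 = 23/3, so φ(23) > 23/3.
k = 24: φ(24) = 8 and 24/3 = 8, so φ(24) ≤ 24/3.

k = 24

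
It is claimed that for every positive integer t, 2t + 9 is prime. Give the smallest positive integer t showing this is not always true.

t = 3

For t = 1, 2 the conclusion holds.
t = 3: 2t + 9 = 15 = 3 × 5, composite.
Thus t = 3 disproves the claim, and no smaller t works.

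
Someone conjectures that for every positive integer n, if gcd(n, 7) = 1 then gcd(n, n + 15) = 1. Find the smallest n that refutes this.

We need the least positive integer n for which gcd(n, 7) = 1 but gcd(n, n + 15) > 1.
For n = 1, 2 the conclusion holds.
n = 3: gcd(3, 18) = 3.
Thus n = 3 disproves the claim, and no smaller n works.

n = 3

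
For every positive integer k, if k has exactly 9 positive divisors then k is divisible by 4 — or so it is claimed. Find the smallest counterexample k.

A counterexample is any positive integer k such that k has exactly 9 positive divisors but k is not divisible by 4; we check each in order.
k = 36: τ(36) = 9; 36 mod 4 = 0.
k = 100: τ(100) = 9; 100 mod 4 = 0.
k = 196: τ(196) = 9; 196 mod 4 = 0.
k = 225: τ(225) = 9; 225 mod 4 = 1.

k = 225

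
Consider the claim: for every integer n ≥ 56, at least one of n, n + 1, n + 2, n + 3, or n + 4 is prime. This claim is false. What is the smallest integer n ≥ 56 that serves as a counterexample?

n = 62

The first 6 eligible values, up to n = 61, all satisfy the conclusion.
n = 62: 62 = 2 × 31; 63 = 3 × 21; 64 = 2 × 32; 65 = 5 × 13; 66 = 2 × 33 — all composite.
Thus n = 62 disproves the claim, and no smaller n works.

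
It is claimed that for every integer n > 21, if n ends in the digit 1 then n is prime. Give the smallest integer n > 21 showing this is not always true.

n = 51

Check each integer n > 21 in order until n ends in the digit 1 but n is not prime.
For n = 31, 41 the conclusion holds.
n = 51: 51 ends in 1; 51 = 3 × 17, composite.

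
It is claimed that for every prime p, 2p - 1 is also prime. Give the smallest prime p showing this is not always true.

Check each prime p in order until 2p - 1 is not prime.
For p = 2, 3 the conclusion holds.
p = 5: 2p - 1 = 9 = 3 × 3, not prime.
Thus p = 5 disproves the claim, and no smaller p works.

p = 5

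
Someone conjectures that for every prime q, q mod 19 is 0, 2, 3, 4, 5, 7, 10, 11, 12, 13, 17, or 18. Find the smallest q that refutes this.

q = 47

The first 14 eligible values, up to q = 43, all satisfy the conclusion.
q = 47: 47 mod 19 = 9 — not in {0, 2, 3, 4, 5, 7, 10, 11, 12, 13, 17, 18}.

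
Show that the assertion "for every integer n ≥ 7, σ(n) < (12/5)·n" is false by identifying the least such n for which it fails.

A counterexample is any integer n ≥ 7 such that the claim fails; we check each in order.
For n = 7, 8, 9, 10, …, 21, 22, 23 the conclusion holds.
n = 24: σ(24) = 60; 60 ≥ 288/5.

n = 24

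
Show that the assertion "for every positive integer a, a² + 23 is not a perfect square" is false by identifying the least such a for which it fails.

A counterexample is any positive integer a such that a² + 23 is a perfect square; we check each in order.
The first 10 eligible values, up to a = 10, all satisfy the conclusion.
a = 11: 11² + 23 = 144 = 12², a perfect square.

a = 11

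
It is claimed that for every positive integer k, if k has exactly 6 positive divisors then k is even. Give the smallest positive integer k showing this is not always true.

k = 45

k = 12: divisors of 12: 1, 2, 3, 4, 6, 12; 12 is even.
k = 18: divisors of 18: 1, 2, 3, 6, 9, 18; 18 is even.
k = 20: divisors of 20: 1, 2, 4, 5, 10, 20; 20 is even.
k = 28: divisors of 28: 1, 2, 4, 7, 14, 28; 28 is even.
k = 32: divisors of 32: 1, 2, 4, 8, 16, 32; 32 is even.
k = 44: divisors of 44: 1, 2, 4, 11, 22, 44; 44 is even.
k = 45: divisors of 45: 1, 3, 5, 9, 15, 45; 45 is odd.
Thus k = 45 disproves the claim, and no smaller k works.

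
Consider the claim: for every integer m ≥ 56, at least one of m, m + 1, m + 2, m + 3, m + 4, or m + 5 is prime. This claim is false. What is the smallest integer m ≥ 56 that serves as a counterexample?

We need the least integer m ≥ 56 for which m, m + 1, m + 2, m + 3, m + 4, m + 5 are all composite.
For m = 56, 57, 58, 59, …, 87, 88, 89 the conclusion holds.
m = 90: 90 = 2 × 45; 91 = 7 × 13; 92 = 2 × 46; 93 = 3 × 31; 94 = 2 × 47; 95 = 5 × 19 — all composite.
So m = 90 is the smallest counterexample.

m = 90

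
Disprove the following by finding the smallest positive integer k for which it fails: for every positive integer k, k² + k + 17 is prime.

k = 16

For k = 1, 2, 3, 4, …, 13, 14, 15 the conclusion holds.
k = 16: k² + k + 17 = 289 = 17 × 17, composite.
So k = 16 is the smallest counterexample.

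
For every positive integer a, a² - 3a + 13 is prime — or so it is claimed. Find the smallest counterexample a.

a = 12

We need the least positive integer a for which a² - 3a + 13 is not prime.
The first 11 eligible values, up to a = 11, all satisfy the conclusion.
a = 12: a² - 3a + 13 = 121 = 11 × 11, composite.
So a = 12 is the smallest counterexample.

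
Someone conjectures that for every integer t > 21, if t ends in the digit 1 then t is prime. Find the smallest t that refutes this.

t = 31: 31 ends in 1 and is prime.
t = 41: 41 ends in 1 and is prime.
t = 51: 51 ends in 1; 51 = 3 × 17, composite.
So t = 51 is the smallest counterexample.

t = 51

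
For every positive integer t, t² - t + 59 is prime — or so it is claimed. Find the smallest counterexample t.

A counterexample is any positive integer t such that t² - t + 59 is not prime; we check each in order.
For t = 1, 2 the conclusion holds.
t = 3: t² - t + 59 = 65 = 5 × 13, composite.
Thus t = 3 disproves the claim, and no smaller t works.

t = 3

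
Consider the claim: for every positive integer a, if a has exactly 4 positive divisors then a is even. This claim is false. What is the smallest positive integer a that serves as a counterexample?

We need the least positive integer a for which a has exactly 4 positive divisors but a is odd.
The first 4 eligible values, up to a = 14, all satisfy the conclusion.
a = 15: divisors of 15: 1, 3, 5, 15; 15 is odd.
So a = 15 is the smallest counterexample.

a = 15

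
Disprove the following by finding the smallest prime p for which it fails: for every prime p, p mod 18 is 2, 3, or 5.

p = 2: 2 mod 18 = 2.
p = 3: 3 mod 18 = 3.
p = 5: 5 mod 18 = 5.
p = 7: 7 mod 18 = 7 — not in {2, 3, 5}.
Thus p = 7 disproves the claim, and no smaller p works.

p = 7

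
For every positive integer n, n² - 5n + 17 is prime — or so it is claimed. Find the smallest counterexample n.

Check each positive integer n in order until n² - 5n + 17 is not prime.
For n = 1, 2, 3, 4, …, 10, 11, 12 the conclusion holds.
n = 13: n² - 5n + 17 = 121 = 11 × 11, composite.

n = 13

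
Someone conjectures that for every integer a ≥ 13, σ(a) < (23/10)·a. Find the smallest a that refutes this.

a = 24

A counterexample is any integer a ≥ 13 such that the claim fails; we check each in order.
The first 11 eligible values, up to a = 23, all satisfy the conclusion.
a = 24: σ(24) = 60; 60 ≥ 276/5.
So a = 24 is the smallest counterexample.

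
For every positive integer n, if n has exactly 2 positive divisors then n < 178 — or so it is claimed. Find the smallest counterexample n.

n = 179

For n = 2, 3, 5, 7, …, 163, 167, 173 the conclusion holds.
n = 179: τ(179) = 2; 179 ≥ 178.
Hence n = 179 is a counterexample.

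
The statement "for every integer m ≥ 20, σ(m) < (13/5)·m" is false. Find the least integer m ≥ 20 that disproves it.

m = 60

Check each integer m ≥ 20 in order until the claim fails.
For m = 20, 21, 22, 23, …, 57, 58, 59 the conclusion holds.
m = 60: σ(60) = 168; 168 ≥ 156.
So m = 60 is the smallest counterexample.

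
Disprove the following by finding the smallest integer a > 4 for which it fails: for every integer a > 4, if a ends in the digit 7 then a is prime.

a = 27

Check each integer a > 4 in order until a ends in the digit 7 but a is not prime.
a = 7: 7 ends in 7 and is prime.
a = 17: 17 ends in 7 and is prime.
a = 27: 27 ends in 7; 27 = 3 × 9, composite.
So a = 27 is the smallest counterexample.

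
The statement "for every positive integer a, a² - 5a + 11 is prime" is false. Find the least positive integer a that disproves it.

a = 7

We need the least positive integer a for which a² - 5a + 11 is not prime.
a = 1: a² - 5a + 11 = 7, prime.
a = 2: a² - 5a + 11 = 5, prime.
a = 3: a² - 5a + 11 = 5, prime.
a = 4: a² - 5a + 11 = 7, prime.
a = 5: a² - 5a + 11 = 11, prime.
a = 6: a² - 5a + 11 = 17, prime.
a = 7: a² - 5a + 11 = 25 = 5 × 5, composite.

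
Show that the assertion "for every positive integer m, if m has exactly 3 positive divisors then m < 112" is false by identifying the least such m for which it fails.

Check each positive integer m in order until m has exactly 3 positive divisors but the claim fails.
The first 4 eligible values, up to m = 49, all satisfy the conclusion.
m = 121: τ(121) = 3; 121 ≥ 112.
So m = 121 is the smallest counterexample.

m = 121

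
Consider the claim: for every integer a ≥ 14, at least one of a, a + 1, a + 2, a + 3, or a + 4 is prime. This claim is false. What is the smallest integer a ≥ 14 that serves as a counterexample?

Check each integer a ≥ 14 in order until a, a + 1, a + 2, a + 3, a + 4 are all composite.
For a = 14, 15, 16, 17, 18, 19, 20, 21, 22, 23 the conclusion holds.
a = 24: 24 = 2 × 12; 25 = 5 × 5; 26 = 2 × 13; 27 = 3 × 9; 28 = 2 × 14 — all composite.

a = 24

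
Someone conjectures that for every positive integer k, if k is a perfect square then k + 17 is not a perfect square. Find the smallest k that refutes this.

The first 7 eligible values, up to k = 49, all satisfy the conclusion.
k = 64: 64 = 8² and 64 + 17 = 81 = 9².

k = 64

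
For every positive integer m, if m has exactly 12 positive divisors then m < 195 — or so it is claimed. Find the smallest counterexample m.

For m = 60, 72, 84, 90, …, 150, 156, 160 the conclusion holds.
m = 198: τ(198) = 12; 198 ≥ 195.
Thus m = 198 disproves the claim, and no smaller m works.

m = 198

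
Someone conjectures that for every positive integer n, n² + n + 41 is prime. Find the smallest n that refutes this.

n = 40

For n = 1, 2, 3, 4, …, 37, 38, 39 the conclusion holds.
n = 40: n² + n + 41 = 1681 = 41 × 41, composite.
Thus n = 40 disproves the claim, and no smaller n works.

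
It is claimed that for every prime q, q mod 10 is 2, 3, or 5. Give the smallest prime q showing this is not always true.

q = 2: 2 mod 10 = 2.
q = 3: 3 mod 10 = 3.
q = 5: 5 mod 10 = 5.
q = 7: 7 mod 10 = 7 — not in {2, 3, 5}.
Thus q = 7 disproves the claim, and no smaller q works.

q = 7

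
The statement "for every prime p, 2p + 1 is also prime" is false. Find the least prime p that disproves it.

A counterexample is any prime p such that 2p + 1 is not prime; we check each in order.
For p = 2, 3, 5 the conclusion holds.
p = 7: 2p + 1 = 15 = 3 × 5, not prime.

p = 7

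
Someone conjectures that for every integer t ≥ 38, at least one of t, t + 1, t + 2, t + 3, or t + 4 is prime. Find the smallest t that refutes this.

Check each integer t ≥ 38 in order until t, t + 1, t + 2, t + 3, t + 4 are all composite.
For t = 38, 39, 40, 41, 42, 43, 44, 45, 46, 47 the conclusion holds.
t = 48: 48 = 2 × 24; 49 = 7 × 7; 50 = 2 × 25; 51 = 3 × 17; 52 = 2 × 26 — all composite.

t = 48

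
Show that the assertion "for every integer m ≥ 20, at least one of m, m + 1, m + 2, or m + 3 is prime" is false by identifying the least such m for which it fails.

We need the least integer m ≥ 20 for which m, m + 1, m + 2, m + 3 are all composite.
The first 4 eligible values, up to m = 23, all satisfy the conclusion.
m = 24: 24 = 2 × 12; 25 = 5 × 5; 26 = 2 × 13; 27 = 3 × 9 — all composite.
Thus m = 24 disproves the claim, and no smaller m works.

m = 24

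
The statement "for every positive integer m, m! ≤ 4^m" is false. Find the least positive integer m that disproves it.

We need the least positive integer m for which m! > 4^m.
For m = 1, 2, 3, 4, 5, 6, 7, 8 the conclusion holds.
m = 9: m! = 362880 and 4^m = 262144, so 362880 > 262144.
Hence m = 9 is a counterexample.

m = 9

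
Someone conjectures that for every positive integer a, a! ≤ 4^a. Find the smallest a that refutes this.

For a = 1, 2, 3, 4, 5, 6, 7, 8 the conclusion holds.
a = 9: a! = 362880 and 4^a = 262144, so 362880 > 262144.

a = 9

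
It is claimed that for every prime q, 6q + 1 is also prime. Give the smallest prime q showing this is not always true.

q = 2: 6q + 1 = 13, prime.
q = 3: 6q + 1 = 19, prime.
q = 5: 6q + 1 = 31, prime.
q = 7: 6q + 1 = 43, prime.
q = 11: 6q + 1 = 67, prime.
q = 13: 6q + 1 = 79, prime.
q = 17: 6q + 1 = 103, prime.
q = 19: 6q + 1 = 115 = 5 × 23, not prime.
Thus q = 19 disproves the claim, and no smaller q works.

q = 19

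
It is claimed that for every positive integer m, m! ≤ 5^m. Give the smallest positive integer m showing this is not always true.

m = 12

For m = 1, 2, 3, 4, …, 9, 10, 11 the conclusion holds.
m = 12: m! = 479001600 and 5^m = 244140625, so 479001600 > 244140625.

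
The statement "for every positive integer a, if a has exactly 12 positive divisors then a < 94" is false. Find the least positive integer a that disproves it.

A counterexample is any positive integer a such that a has exactly 12 positive divisors but the claim fails; we check each in order.
For a = 60, 72, 84, 90 the conclusion holds.
a = 96: τ(96) = 12; 96 ≥ 94.
So a = 96 is the smallest counterexample.

a = 96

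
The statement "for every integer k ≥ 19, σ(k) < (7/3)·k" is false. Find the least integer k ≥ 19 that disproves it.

Check each integer k ≥ 19 in order until the claim fails.
The first 5 eligible values, up to k = 23, all satisfy the conclusion.
k = 24: σ(24) = 60; 60 ≥ 56.

k = 24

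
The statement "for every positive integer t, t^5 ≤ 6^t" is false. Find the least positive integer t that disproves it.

We need the least positive integer t for which t^5 > 6^t.
t = 1: t^5 = 1 and 6^t = 6, so 1 ≤ 6.
t = 2: t^5 = 32 and 6^t = 36, so 32 ≤ 36.
t = 3: t^5 = 243 and 6^t = 216, so 243 > 216.
Hence t = 3 is a counterexample.

t = 3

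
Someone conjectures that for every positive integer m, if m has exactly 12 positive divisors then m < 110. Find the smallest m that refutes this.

We need the least positive integer m for which m has exactly 12 positive divisors but the claim fails.
The first 6 eligible values, up to m = 108, all satisfy the conclusion.
m = 126: τ(126) = 12; 126 ≥ 110.

m = 126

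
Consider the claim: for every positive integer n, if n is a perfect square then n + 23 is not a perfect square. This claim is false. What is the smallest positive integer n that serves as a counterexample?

n = 121

For n = 1, 4, 9, 16, 25, 36, 49, 64, 81, 100 the conclusion holds.
n = 121: 121 = 11² and 121 + 23 = 144 = 12².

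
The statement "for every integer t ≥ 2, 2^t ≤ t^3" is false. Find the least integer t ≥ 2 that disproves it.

t = 10

t = 2: 2^t = 4 and t^3 = 8, so 4 ≤ 8.
t = 3: 2^t = 8 and t^3 = 27, so 8 ≤ 27.
t = 4: 2^t = 16 and t^3 = 64, so 16 ≤ 64.
t = 5: 2^t = 32 and t^3 = 125, so 32 ≤ 125.
t = 6: 2^t = 64 and t^3 = 216, so 64 ≤ 216.
t = 7: 2^t = 128 and t^3 = 343, so 128 ≤ 343.
t = 8: 2^t = 256 and t^3 = 512, so 256 ≤ 512.
t = 9: 2^t = 512 and t^3 = 729, so 512 ≤ 729.
t = 10: 2^t = 1024 and t^3 = 1000, so 1024 > 1000.
So t = 10 is the smallest counterexample.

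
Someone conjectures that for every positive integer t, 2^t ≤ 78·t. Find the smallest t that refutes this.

Check each positive integer t in order until 2^t > 78·t.
The first 9 eligible values, up to t = 9, all satisfy the conclusion.
t = 10: 2^t = 1024 and 78·t = 780, so 1024 > 780.

t = 10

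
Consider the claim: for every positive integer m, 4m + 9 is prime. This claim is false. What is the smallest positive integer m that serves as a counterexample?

m = 3

For m = 1, 2 the conclusion holds.
m = 3: 4m + 9 = 21 = 3 × 7, composite.
Thus m = 3 disproves the claim, and no smaller m works.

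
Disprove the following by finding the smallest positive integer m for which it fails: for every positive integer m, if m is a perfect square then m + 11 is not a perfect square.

We need the least positive integer m for which m is a perfect square but m + 11 is a perfect square.
For m = 1, 4, 9, 16 the conclusion holds.
m = 25: 25 = 5² and 25 + 11 = 36 = 6².
Thus m = 25 disproves the claim, and no smaller m works.

m = 25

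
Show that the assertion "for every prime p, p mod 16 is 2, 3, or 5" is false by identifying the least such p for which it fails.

p = 7

We need the least prime p for which the claim fails.
p = 2: 2 mod 16 = 2.
p = 3: 3 mod 16 = 3.
p = 5: 5 mod 16 = 5.
p = 7: 7 mod 16 = 7 — not in {2, 3, 5}.
So p = 7 is the smallest counterexample.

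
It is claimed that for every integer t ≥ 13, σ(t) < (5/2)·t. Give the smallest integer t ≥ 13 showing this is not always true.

The first 11 eligible values, up to t = 23, all satisfy the conclusion.
t = 24: σ(24) = 60; 60 ≥ 60.

t = 24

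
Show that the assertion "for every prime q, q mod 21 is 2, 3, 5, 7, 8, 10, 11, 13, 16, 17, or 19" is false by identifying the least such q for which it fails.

A counterexample is any prime q such that the claim fails; we check each in order.
The first 12 eligible values, up to q = 37, all satisfy the conclusion.
q = 41: 41 mod 21 = 20 — not in {2, 3, 5, 7, 8, 10, 11, 13, 16, 17, 19}.
Thus q = 41 disproves the claim, and no smaller q works.

q = 41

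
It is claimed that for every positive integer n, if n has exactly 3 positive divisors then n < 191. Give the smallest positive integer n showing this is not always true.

n = 289

A counterexample is any positive integer n such that n has exactly 3 positive divisors but the claim fails; we check each in order.
The first 6 eligible values, up to n = 169, all satisfy the conclusion.
n = 289: τ(289) = 3; 289 ≥ 191.
Hence n = 289 is a counterexample.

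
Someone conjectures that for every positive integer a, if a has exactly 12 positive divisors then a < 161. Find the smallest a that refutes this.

a = 198

We need the least positive integer a for which a has exactly 12 positive divisors but the claim fails.
For a = 60, 72, 84, 90, …, 150, 156, 160 the conclusion holds.
a = 198: τ(198) = 12; 198 ≥ 161.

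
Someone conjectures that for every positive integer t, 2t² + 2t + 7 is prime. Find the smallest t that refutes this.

t = 6

Check each positive integer t in order until 2t² + 2t + 7 is not prime.
The first 5 eligible values, up to t = 5, all satisfy the conclusion.
t = 6: 2t² + 2t + 7 = 91 = 7 × 13, composite.
Hence t = 6 is a counterexample.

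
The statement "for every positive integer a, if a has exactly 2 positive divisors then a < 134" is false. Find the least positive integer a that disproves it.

For a = 2, 3, 5, 7, …, 113, 127, 131 the conclusion holds.
a = 137: τ(137) = 2; 137 ≥ 134.

a = 137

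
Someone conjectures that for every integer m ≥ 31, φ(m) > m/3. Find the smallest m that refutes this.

A counterexample is any integer m ≥ 31 such that the claim fails; we check each in order.
For m = 31, 32, 33, 34, 35 the conclusion holds.
m = 36: φ(36) = 12 and 36/3 = 12, so φ(36) ≤ 36/3.

m = 36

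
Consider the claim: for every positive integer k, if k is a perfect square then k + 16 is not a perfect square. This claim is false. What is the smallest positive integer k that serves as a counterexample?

k = 9

Check each positive integer k in order until k is a perfect square but k + 16 is a perfect square.
For k = 1, 4 the conclusion holds.
k = 9: 9 = 3² and 9 + 16 = 25 = 5².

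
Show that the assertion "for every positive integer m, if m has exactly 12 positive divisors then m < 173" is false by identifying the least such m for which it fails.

m = 198

We need the least positive integer m for which m has exactly 12 positive divisors but the claim fails.
For m = 60, 72, 84, 90, …, 150, 156, 160 the conclusion holds.
m = 198: τ(198) = 12; 198 ≥ 173.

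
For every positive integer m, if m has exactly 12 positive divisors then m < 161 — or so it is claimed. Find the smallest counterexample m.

m = 198

We need the least positive integer m for which m has exactly 12 positive divisors but the claim fails.
For m = 60, 72, 84, 90, …, 150, 156, 160 the conclusion holds.
m = 198: τ(198) = 12; 198 ≥ 161.
Thus m = 198 disproves the claim, and no smaller m works.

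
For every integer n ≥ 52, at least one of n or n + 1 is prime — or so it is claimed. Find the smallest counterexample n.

For n = 52, 53 the conclusion holds.
n = 54: 54 = 2 × 27; 55 = 5 × 11 — both composite.

n = 54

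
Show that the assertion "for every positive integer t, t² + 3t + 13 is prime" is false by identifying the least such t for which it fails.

t = 9

We need the least positive integer t for which t² + 3t + 13 is not prime.
For t = 1, 2, 3, 4, 5, 6, 7, 8 the conclusion holds.
t = 9: t² + 3t + 13 = 121 = 11 × 11, composite.
Hence t = 9 is a counterexample.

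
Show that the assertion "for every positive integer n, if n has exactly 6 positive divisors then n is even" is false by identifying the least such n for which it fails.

n = 45

A counterexample is any positive integer n such that n has exactly 6 positive divisors but n is odd; we check each in order.
The first 6 eligible values, up to n = 44, all satisfy the conclusion.
n = 45: divisors of 45: 1, 3, 5, 9, 15, 45; 45 is odd.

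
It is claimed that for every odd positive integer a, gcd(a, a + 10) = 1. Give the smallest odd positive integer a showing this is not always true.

a = 5

A counterexample is any odd positive integer a such that gcd(a, a + 10) > 1; we check each in order.
a = 1: gcd(1, 11) = 1.
a = 3: gcd(3, 13) = 1.
a = 5: gcd(5, 15) = 5.
So a = 5 is the smallest counterexample.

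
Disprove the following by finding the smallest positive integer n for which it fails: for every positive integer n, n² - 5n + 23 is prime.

We need the least positive integer n for which n² - 5n + 23 is not prime.
For n = 1, 2, 3, 4, …, 16, 17, 18 the conclusion holds.
n = 19: n² - 5n + 23 = 289 = 17 × 17, composite.
Hence n = 19 is a counterexample.

n = 19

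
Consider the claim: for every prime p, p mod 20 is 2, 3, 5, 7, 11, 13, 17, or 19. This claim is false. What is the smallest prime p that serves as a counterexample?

p = 29

We need the least prime p for which the claim fails.
The first 9 eligible values, up to p = 23, all satisfy the conclusion.
p = 29: 29 mod 20 = 9 — not in {2, 3, 5, 7, 11, 13, 17, 19}.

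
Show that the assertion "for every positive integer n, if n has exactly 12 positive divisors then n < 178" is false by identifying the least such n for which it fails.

n = 198

For n = 60, 72, 84, 90, …, 150, 156, 160 the conclusion holds.
n = 198: τ(198) = 12; 198 ≥ 178.
Thus n = 198 disproves the claim, and no smaller n works.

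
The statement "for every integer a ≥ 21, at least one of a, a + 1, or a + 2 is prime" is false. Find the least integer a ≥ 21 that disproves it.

a = 24

We need the least integer a ≥ 21 for which a, a + 1, a + 2 are all composite.
For a = 21, 22, 23 the conclusion holds.
a = 24: 24 = 2 × 12; 25 = 5 × 5; 26 = 2 × 13 — all composite.
Thus a = 24 disproves the claim, and no smaller a works.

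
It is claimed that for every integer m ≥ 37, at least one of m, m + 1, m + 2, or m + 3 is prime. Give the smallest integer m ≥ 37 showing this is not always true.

We need the least integer m ≥ 37 for which m, m + 1, m + 2, m + 3 are all composite.
For m = 37, 38, 39, 40, …, 45, 46, 47 the conclusion holds.
m = 48: 48 = 2 × 24; 49 = 7 × 7; 50 = 2 × 25; 51 = 3 × 17 — all composite.
Thus m = 48 disproves the claim, and no smaller m works.

m = 48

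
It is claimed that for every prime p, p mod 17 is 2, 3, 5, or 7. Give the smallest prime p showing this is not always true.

p = 11

A counterexample is any prime p such that the claim fails; we check each in order.
p = 2: 2 mod 17 = 2.
p = 3: 3 mod 17 = 3.
p = 5: 5 mod 17 = 5.
p = 7: 7 mod 17 = 7.
p = 11: 11 mod 17 = 11 — not in {2, 3, 5, 7}.
Thus p = 11 disproves the claim, and no smaller p works.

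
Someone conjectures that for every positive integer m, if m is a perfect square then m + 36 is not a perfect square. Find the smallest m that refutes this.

m = 64

For m = 1, 4, 9, 16, 25, 36, 49 the conclusion holds.
m = 64: 64 = 8² and 64 + 36 = 100 = 10².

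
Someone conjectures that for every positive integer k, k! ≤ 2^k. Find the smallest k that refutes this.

We need the least positive integer k for which k! > 2^k.
For k = 1, 2, 3 the conclusion holds.
k = 4: k! = 24 and 2^k = 16, so 24 > 16.

k = 4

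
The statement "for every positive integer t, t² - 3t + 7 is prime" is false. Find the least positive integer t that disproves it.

t = 6

Check each positive integer t in order until t² - 3t + 7 is not prime.
The first 5 eligible values, up to t = 5, all satisfy the conclusion.
t = 6: t² - 3t + 7 = 25 = 5 × 5, composite.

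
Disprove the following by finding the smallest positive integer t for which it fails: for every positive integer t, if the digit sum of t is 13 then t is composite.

A counterexample is any positive integer t such that the digit sum of t is 13 but t is prime; we check each in order.
t = 49: digit sum 13; 49 is composite.
t = 58: digit sum 13; 58 is composite.
t = 67: digit sum 13; 67 is prime, not composite.

t = 67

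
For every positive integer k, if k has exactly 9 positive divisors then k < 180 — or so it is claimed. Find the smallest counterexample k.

k = 196

For k = 36, 100 the conclusion holds.
k = 196: τ(196) = 9; 196 ≥ 180.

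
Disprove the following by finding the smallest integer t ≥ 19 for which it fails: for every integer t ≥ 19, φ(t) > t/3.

Check each integer t ≥ 19 in order until the claim fails.
The first 5 eligible values, up to t = 23, all satisfy the conclusion.
t = 24: φ(24) = 8 and 24/3 = 8, so φ(24) ≤ 24/3.
Hence t = 24 is a counterexample.

t = 24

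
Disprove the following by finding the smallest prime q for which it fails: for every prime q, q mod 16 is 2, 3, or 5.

Check each prime q in order until the claim fails.
q = 2: 2 mod 16 = 2.
q = 3: 3 mod 16 = 3.
q = 5: 5 mod 16 = 5.
q = 7: 7 mod 16 = 7 — not in {2, 3, 5}.
Hence q = 7 is a counterexample.

q = 7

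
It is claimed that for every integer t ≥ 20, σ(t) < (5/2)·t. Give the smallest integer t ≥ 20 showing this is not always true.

t = 20: σ(20) = 42; 42 < 50.
t = 21: σ(21) = 32; 32 < 105/2.
t = 22: σ(22) = 36; 36 < 55.
t = 23: σ(23) = 24; 24 < 115/2.
t = 24: σ(24) = 60; 60 ≥ 60.
Hence t = 24 is a counterexample.

t = 24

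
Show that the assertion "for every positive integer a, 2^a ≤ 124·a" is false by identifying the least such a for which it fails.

a = 11

A counterexample is any positive integer a such that 2^a > 124·a; we check each in order.
For a = 1, 2, 3, 4, 5, 6, 7, 8, 9, 10 the conclusion holds.
a = 11: 2^a = 2048 and 124·a = 1364, so 2048 > 1364.
Hence a = 11 is a counterexample.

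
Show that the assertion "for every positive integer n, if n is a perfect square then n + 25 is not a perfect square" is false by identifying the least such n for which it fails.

n = 144

The first 11 eligible values, up to n = 121, all satisfy the conclusion.
n = 144: 144 = 12² and 144 + 25 = 169 = 13².
So n = 144 is the smallest counterexample.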